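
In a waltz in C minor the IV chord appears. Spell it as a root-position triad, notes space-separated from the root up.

F A C

IV is built on scale degree 4, which is F in both C minor and its parallel. In C major the chord on F is F–A–C.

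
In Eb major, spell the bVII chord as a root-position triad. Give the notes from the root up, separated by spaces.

Db F Ab

bVII is built on the lowered scale degree 7. In Eb major degree 7 is D; lowered it becomes Db. Building the major chord from the parallel minor on Db: Db–F–Ab.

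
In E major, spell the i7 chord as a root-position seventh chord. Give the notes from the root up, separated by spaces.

E G B D

The root, E, is scale degree 1 — the same note in E major and E minor; only the chord quality changes. Stacking thirds in E minor on E gives E–G–B–D.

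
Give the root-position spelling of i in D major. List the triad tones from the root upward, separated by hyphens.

i is built on scale degree 1, which is D in both D major and its parallel. Stacking thirds in D minor on D gives D–F–A.

D-F-A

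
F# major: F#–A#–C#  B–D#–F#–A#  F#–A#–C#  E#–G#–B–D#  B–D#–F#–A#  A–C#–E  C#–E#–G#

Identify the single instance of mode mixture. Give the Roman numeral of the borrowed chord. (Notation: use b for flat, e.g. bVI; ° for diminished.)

bIII

The diatonic triads in F# major are F#, G#m, A#m, B, C#, D#m, E#dim. F#–A#–C# = F#, B–D#–F#–A# = Bmaj7, E#–G#–B–D# = E#m7b5 and C#–E#–G# = C# are all diatonic. But A–C#–E is foreign: the diatonic iii on degree 3 is A#m, whereas A comes from F# minor. It is labeled bIII.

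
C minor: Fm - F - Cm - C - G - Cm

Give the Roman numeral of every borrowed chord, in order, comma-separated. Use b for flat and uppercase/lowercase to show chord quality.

IV, I

C minor has the diatonic set Cm, Ddim, Eb, Fm, G, Ab, Bb (with V from harmonic minor). Fm, Cm and G are all diatonic. F (F–A–C) doesn't fit — on degree 4 C minor would have Fm (iv). F is the degree-4 chord of C major, so it is the borrowed IV. C (C–E–G) doesn't fit — on degree 1 C minor would have Cm (i). C is the degree-1 chord of C major, so it is the borrowed I.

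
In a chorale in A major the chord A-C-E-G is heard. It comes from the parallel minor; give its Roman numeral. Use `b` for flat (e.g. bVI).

i7

A is scale degree 1 in A major. A–C–E–G is a minor-seventh chord — the form found in A minor, not the diatonic I (A). Borrowed into A major it is written i7.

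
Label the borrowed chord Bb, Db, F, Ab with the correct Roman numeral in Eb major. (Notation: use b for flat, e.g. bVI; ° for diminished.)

Bb is scale degree 5 in Eb major. Bb–Db–F–Ab is a minor-seventh chord — the form found in Eb minor, not the diatonic V (Bb). Borrowed into Eb major it is written v7.

v7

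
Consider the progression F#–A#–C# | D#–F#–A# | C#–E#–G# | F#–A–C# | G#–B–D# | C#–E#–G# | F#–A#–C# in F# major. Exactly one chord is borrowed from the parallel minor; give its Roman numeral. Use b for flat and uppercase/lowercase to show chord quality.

i

In F# major the diatonic chords are F#, G#m, A#m, B, C#, D#m, E#dim. F#–A#–C# = F#, D#–F#–A# = D#m, C#–E#–G# = C# and G#–B–D# = G#m are all diatonic. But F#–A–C# is foreign: the diatonic I on degree 1 is F#, whereas F#m comes from F# minor. It is labeled i.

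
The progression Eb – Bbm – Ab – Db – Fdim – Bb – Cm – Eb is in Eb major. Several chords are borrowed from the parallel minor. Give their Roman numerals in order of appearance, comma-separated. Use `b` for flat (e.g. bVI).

v, bVII, ii°

The diatonic triads in Eb major are Eb, Fm, Gm, Ab, Bb, Cm, Ddim. Eb, Ab, Bb and Cm all belong to that set. But Bbm (Bb–Db–F) is foreign: the diatonic V on degree 5 is Bb, whereas Bbm comes from Eb minor. It is labeled v. Db (Db–F–Ab) is not: scale degree 7 in Eb major carries Ddim (vii°). In Eb minor the chord on that degree is Db, so here it functions as bVII, borrowed from the parallel minor. Fdim (F–Ab–Cb) is not: scale degree 2 in Eb major carries Fm (ii). In Eb minor the chord on that degree is Fdim, so here it functions as ii°, borrowed from the parallel minor.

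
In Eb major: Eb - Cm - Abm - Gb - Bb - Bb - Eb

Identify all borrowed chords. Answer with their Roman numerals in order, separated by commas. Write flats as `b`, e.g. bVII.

Eb major has the diatonic set Eb, Fm, Gm, Ab, Bb, Cm, Ddim. Eb, Cm and Bb all belong to that set. Abm (Ab–Cb–Eb) doesn't fit — on degree 4 Eb major would have Ab (IV). Abm is the degree-4 chord of Eb minor, so it is the borrowed iv. Gb (Gb–Bb–Db) is not: scale degree 3 in Eb major carries Gm (iii). In Eb minor the chord on that degree is Gb, so here it functions as bIII, borrowed from the parallel minor.

iv, bIII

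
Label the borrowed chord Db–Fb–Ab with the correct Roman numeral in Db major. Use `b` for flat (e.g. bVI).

i

The root Db is the diatonic 1st degree of Db major; the borrowing shows in the chord quality. The diatonic chord on degree 1 would be Db (I), but Db–Fb–Ab is the minor chord from Db minor. As a borrowed chord it is labeled i.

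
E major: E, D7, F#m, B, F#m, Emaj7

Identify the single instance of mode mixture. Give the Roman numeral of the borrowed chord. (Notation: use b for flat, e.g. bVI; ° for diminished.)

In E major the diatonic chords are E, F#m, G#m, A, B, C#m, D#dim. E, F#m, B and Emaj7 are all diatonic. D7 (D–F#–A–C) doesn't fit — on degree 7 E major would have D#dim (vii°). D7 is the degree-7 chord of E minor, so it is the borrowed bVII7.

bVII7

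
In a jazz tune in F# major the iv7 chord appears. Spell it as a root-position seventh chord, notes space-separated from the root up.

iv7 is built on scale degree 4, which is B in both F# major and its parallel. Building the minor-seventh chord from the parallel minor on B: B–D–F#–A.

B D F# A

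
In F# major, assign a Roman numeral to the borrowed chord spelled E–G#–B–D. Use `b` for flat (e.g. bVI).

E is the lowered form of scale degree 7 in F# major (the diatonic degree 7 is E#). The diatonic chord on degree 7 would be E#dim (vii°), but E–G#–B–D is the dominant-seventh chord from F# minor. As a borrowed chord it is labeled bVII7.

bVII7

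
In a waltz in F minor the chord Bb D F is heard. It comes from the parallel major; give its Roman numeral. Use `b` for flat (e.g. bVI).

Bb is scale degree 4 in F minor. The diatonic chord on degree 4 would be Bbm (iv), but Bb–D–F is the major chord from F major. As a borrowed chord it is labeled IV.

IV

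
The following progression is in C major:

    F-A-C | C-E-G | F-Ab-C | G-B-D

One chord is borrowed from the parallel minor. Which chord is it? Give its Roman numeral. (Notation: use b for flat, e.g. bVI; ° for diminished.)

In C major the diatonic chords are C, Dm, Em, F, G, Am, Bdim. Of the given chords, F–A–C = F, C–E–G = C and G–B–D = G are diatonic. F–Ab–C doesn't fit — on degree 4 C major would have F (IV). Fm is the degree-4 chord of C minor, so it is the borrowed iv.

iv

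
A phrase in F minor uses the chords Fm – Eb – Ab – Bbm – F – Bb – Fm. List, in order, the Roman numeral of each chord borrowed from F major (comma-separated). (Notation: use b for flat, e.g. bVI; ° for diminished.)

I, IV

In F minor (with V from harmonic minor) the diatonic chords are Fm, Gdim, Ab, Bbm, C, Db, Eb. Of the given chords, Fm, Eb, Ab and Bbm are diatonic. F (F–A–C) doesn't fit — on degree 1 F minor would have Fm (i). F is the degree-1 chord of F major, so it is the borrowed I. But Bb (Bb–D–F) is foreign: the diatonic iv on degree 4 is Bbm, whereas Bb comes from F major. It is labeled IV.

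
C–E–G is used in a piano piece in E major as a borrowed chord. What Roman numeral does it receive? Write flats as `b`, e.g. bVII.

In E major scale degree 6 is C#; C is its lowered form, from E minor. The diatonic chord on degree 6 would be C#m (vi), but C–E–G is the major chord from E minor. As a borrowed chord it is labeled bVI.

bVI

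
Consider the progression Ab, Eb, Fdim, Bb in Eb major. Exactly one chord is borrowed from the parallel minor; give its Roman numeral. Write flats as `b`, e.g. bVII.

ii°

Eb major has the diatonic set Eb, Fm, Gm, Ab, Bb, Cm, Ddim. Ab, Eb and Bb are all diatonic. Fdim (F–Ab–Cb) is not: scale degree 2 in Eb major carries Fm (ii). In Eb minor the chord on that degree is Fdim, so here it functions as ii°, borrowed from the parallel minor.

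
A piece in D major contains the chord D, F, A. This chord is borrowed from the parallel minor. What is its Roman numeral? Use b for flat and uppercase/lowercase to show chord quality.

D is scale degree 1 in D major. D–F–A is a minor chord — the form found in D minor, not the diatonic I (D). Borrowed into D major it is written i.

i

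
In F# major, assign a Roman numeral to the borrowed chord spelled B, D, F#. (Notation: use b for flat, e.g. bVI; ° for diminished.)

iv

B is scale degree 4 in F# major. Diatonically F# major has B (IV) on that degree; B–D–F# is instead the minor chord native to F# minor, so it takes the label iv.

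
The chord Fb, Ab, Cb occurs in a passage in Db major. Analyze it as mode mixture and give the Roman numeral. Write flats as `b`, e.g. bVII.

bIII

The root Fb is the lowered 3rd scale degree — diatonically Db major has F there. Diatonically Db major has Fm (iii) on that degree; Fb–Ab–Cb is instead the major chord native to Db minor, so it takes the label bIII.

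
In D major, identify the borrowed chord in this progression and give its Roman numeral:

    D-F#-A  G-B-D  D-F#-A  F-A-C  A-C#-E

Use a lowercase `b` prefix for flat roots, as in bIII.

bIII

D major has the diatonic set D, Em, F#m, G, A, Bm, C#dim. D–F#–A = D, G–B–D = G and A–C#–E = A all belong to that set. F–A–C doesn't fit — on degree 3 D major would have F#m (iii). F is the degree-3 chord of D minor, so it is the borrowed bIII.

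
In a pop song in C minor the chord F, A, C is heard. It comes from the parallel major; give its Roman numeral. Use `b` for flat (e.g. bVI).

IV

F is scale degree 4 in C minor. Diatonically C minor has Fm (iv) on that degree; F–A–C is instead the major chord native to C major, so it takes the label IV.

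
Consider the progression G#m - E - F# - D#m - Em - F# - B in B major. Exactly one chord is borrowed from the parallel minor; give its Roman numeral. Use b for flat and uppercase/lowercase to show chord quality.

iv

In B major the diatonic chords are B, C#m, D#m, E, F#, G#m, A#dim. Of the given chords, G#m, E, F#, D#m and B are diatonic. Em (E–G–B) is not: scale degree 4 in B major carries E (IV). In B minor the chord on that degree is Em, so here it functions as iv, borrowed from the parallel minor.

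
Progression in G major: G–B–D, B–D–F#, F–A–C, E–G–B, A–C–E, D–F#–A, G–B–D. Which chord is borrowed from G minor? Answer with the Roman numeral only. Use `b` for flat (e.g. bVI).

bVII

In G major the diatonic chords are G, Am, Bm, C, D, Em, F#dim. G–B–D = G, B–D–F# = Bm, E–G–B = Em, A–C–E = Am and D–F#–A = D are all diatonic. F–A–C is not: scale degree 7 in G major carries F#dim (vii°). In G minor the chord on that degree is F, so here it functions as bVII, borrowed from the parallel minor.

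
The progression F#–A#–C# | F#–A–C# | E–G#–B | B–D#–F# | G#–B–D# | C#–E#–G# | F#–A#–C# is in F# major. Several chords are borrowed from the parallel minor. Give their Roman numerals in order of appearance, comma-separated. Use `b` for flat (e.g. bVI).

In F# major the diatonic chords are F#, G#m, A#m, B, C#, D#m, E#dim. F#–A#–C# = F#, B–D#–F# = B, G#–B–D# = G#m and C#–E#–G# = C# are all diatonic. F#–A–C# is not: scale degree 1 in F# major carries F# (I). In F# minor the chord on that degree is F#m, so here it functions as i, borrowed from the parallel minor. E–G#–B is not: scale degree 7 in F# major carries E#dim (vii°). In F# minor the chord on that degree is E, so here it functions as bVII, borrowed from the parallel minor.

i, bVII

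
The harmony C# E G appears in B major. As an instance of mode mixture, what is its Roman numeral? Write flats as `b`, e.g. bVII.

C# is scale degree 2 in B major. The diatonic chord on degree 2 would be C#m (ii), but C#–E–G is the diminished chord from B minor. As a borrowed chord it is labeled ii°.

ii°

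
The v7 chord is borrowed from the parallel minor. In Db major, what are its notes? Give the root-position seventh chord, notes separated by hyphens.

Ab-Cb-Eb-Gb

The root, Ab, is scale degree 5 — the same note in Db major and Db minor; only the chord quality changes. In Db minor the chord on Ab is Ab–Cb–Eb–Gb.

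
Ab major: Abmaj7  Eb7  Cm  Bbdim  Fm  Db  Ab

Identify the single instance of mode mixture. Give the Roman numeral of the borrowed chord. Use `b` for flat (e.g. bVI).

In Ab major the diatonic chords are Ab, Bbm, Cm, Db, Eb, Fm, Gdim. Of the given chords, Abmaj7, Eb7, Cm, Fm, Db and Ab are diatonic. Bbdim (Bb–Db–Fb) is not: scale degree 2 in Ab major carries Bbm (ii). In Ab minor the chord on that degree is Bbdim, so here it functions as ii°, borrowed from the parallel minor.

ii°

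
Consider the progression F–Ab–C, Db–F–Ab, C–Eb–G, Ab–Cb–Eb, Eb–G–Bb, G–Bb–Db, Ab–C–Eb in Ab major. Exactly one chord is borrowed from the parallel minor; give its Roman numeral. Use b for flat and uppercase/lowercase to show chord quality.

i

In Ab major the diatonic chords are Ab, Bbm, Cm, Db, Eb, Fm, Gdim. F–Ab–C = Fm, Db–F–Ab = Db, C–Eb–G = Cm, Eb–G–Bb = Eb, G–Bb–Db = Gdim and Ab–C–Eb = Ab are all diatonic. But Ab–Cb–Eb is foreign: the diatonic I on degree 1 is Ab, whereas Abm comes from Ab minor. It is labeled i.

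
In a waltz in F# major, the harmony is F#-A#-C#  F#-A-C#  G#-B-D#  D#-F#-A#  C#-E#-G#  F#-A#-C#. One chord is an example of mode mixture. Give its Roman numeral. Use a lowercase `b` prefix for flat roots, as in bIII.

i

The diatonic triads in F# major are F#, G#m, A#m, B, C#, D#m, E#dim. Of the given chords, F#–A#–C# = F#, G#–B–D# = G#m, D#–F#–A# = D#m and C#–E#–G# = C# are diatonic. F#–A–C# doesn't fit — on degree 1 F# major would have F# (I). F#m is the degree-1 chord of F# minor, so it is the borrowed i.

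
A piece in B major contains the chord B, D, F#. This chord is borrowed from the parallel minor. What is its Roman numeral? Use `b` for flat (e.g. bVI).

i

The root B is the diatonic 1st degree of B major; the borrowing shows in the chord quality. Diatonically B major has B (I) on that degree; B–D–F# is instead the minor chord native to B minor, so it takes the label i.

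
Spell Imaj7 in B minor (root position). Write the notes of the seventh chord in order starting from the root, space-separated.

The root, B, is scale degree 1 — the same note in B minor and B major; only the chord quality changes. Building the major-seventh chord from the parallel major on B: B–D#–F#–A#.

B D# F# A#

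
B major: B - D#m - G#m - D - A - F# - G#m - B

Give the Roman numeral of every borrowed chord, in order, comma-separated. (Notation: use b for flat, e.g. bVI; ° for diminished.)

bIII, bVII

B major has the diatonic set B, C#m, D#m, E, F#, G#m, A#dim. B, D#m, G#m and F# all belong to that set. D (D–F#–A) doesn't fit — on degree 3 B major would have D#m (iii). D is the degree-3 chord of B minor, so it is the borrowed bIII. A (A–C#–E) is not: scale degree 7 in B major carries A#dim (vii°). In B minor the chord on that degree is A, so here it functions as bVII, borrowed from the parallel minor.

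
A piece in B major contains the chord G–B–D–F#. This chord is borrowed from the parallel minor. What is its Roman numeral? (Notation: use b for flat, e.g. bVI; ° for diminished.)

bVImaj7

G is the lowered form of scale degree 6 in B major (the diatonic degree 6 is G#). Diatonically B major has G#m (vi) on that degree; G–B–D–F# is instead the major-seventh chord native to B minor, so it takes the label bVImaj7.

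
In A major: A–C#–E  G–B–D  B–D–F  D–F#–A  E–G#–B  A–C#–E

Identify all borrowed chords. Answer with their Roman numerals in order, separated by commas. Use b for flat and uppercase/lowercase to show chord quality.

In A major the diatonic chords are A, Bm, C#m, D, E, F#m, G#dim. A–C#–E = A, D–F#–A = D and E–G#–B = E all belong to that set. G–B–D doesn't fit — on degree 7 A major would have G#dim (vii°). G is the degree-7 chord of A minor, so it is the borrowed bVII. B–D–F doesn't fit — on degree 2 A major would have Bm (ii). Bdim is the degree-2 chord of A minor, so it is the borrowed ii°.

bVII, ii°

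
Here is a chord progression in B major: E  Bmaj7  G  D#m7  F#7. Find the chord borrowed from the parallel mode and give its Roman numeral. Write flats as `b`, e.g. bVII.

In B major the diatonic chords are B, C#m, D#m, E, F#, G#m, A#dim. E, Bmaj7, D#m7 and F#7 are all diatonic. G (G–B–D) doesn't fit — on degree 6 B major would have G#m (vi). G is the degree-6 chord of B minor, so it is the borrowed bVI.

bVI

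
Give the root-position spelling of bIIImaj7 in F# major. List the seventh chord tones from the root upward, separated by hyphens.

Scale degree 3 in F# major is A#. bIIImaj7 uses the lowered form, A, taken from F# minor. Stacking thirds in F# minor on A gives A–C#–E–G#.

A-C#-E-G#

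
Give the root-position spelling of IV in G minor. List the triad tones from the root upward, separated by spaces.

IV is built on scale degree 4, which is C in both G minor and its parallel. Stacking thirds in G major on C gives C–E–G.

C E G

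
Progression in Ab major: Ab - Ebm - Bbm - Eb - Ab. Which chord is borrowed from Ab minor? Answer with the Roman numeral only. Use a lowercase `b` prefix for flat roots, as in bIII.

The diatonic triads in Ab major are Ab, Bbm, Cm, Db, Eb, Fm, Gdim. Of the given chords, Ab, Bbm and Eb are diatonic. Ebm (Eb–Gb–Bb) is not: scale degree 5 in Ab major carries Eb (V). In Ab minor the chord on that degree is Ebm, so here it functions as v, borrowed from the parallel minor.

v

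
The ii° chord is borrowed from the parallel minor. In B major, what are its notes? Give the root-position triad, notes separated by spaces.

ii° is built on scale degree 2, which is C# in both B major and its parallel. Building the diminished chord from the parallel minor on C#: C#–E–G.

C# E G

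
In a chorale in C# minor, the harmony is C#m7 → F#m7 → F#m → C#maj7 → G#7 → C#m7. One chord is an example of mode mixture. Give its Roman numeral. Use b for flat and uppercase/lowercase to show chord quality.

C# minor has the diatonic set C#m, D#dim, E, F#m, G#, A, B (with V from harmonic minor). C#m7, F#m7, F#m and G#7 are all diatonic. C#maj7 (C#–E#–G#–B#) is not: scale degree 1 in C# minor carries C#m (i). In C# major the chord on that degree is C#maj7, so here it functions as Imaj7, borrowed from the parallel major.

Imaj7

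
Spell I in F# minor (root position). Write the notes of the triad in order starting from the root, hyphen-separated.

F#-A#-C#

The root, F#, is scale degree 1 — the same note in F# minor and F# major; only the chord quality changes. Building the major chord from the parallel major on F#: F#–A#–C#.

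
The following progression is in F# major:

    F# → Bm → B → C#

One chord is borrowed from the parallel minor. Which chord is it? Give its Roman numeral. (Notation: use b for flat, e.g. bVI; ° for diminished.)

In F# major the diatonic chords are F#, G#m, A#m, B, C#, D#m, E#dim. Of the given chords, F#, B and C# are diatonic. Bm (B–D–F#) is not: scale degree 4 in F# major carries B (IV). In F# minor the chord on that degree is Bm, so here it functions as iv, borrowed from the parallel minor.

iv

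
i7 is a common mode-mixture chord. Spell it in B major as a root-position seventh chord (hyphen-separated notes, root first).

i7 is built on scale degree 1, which is B in both B major and its parallel. Building the minor-seventh chord from the parallel minor on B: B–D–F#–A.

B-D-F#-A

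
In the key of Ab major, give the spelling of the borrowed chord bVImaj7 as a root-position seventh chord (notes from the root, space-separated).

The root of bVImaj7 is the lowered 6th degree: F becomes Fb. Building the major-seventh chord from the parallel minor on Fb: Fb–Ab–Cb–Eb.

Fb Ab Cb Eb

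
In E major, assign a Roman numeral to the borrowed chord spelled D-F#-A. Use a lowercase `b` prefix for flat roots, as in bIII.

In E major scale degree 7 is D#; D is its lowered form, from E minor. Diatonically E major has D#dim (vii°) on that degree; D–F#–A is instead the major chord native to E minor, so it takes the label bVII.

bVII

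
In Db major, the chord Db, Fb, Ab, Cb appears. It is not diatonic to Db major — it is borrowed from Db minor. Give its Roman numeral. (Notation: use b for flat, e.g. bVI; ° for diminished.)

The root Db is the diatonic 1st degree of Db major; the borrowing shows in the chord quality. Diatonically Db major has Db (I) on that degree; Db–Fb–Ab–Cb is instead the minor-seventh chord native to Db minor, so it takes the label i7.

i7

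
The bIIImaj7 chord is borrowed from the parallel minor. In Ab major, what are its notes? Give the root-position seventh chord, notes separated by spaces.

Cb Eb Gb Bb

The root of bIIImaj7 is the lowered 3rd degree: C becomes Cb. Building the major-seventh chord from the parallel minor on Cb: Cb–Eb–Gb–Bb.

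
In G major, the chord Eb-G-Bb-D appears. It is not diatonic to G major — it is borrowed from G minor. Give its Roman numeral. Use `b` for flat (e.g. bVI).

bVImaj7

The root Eb is the lowered 6th scale degree — diatonically G major has E there. Eb–G–Bb–D is a major-seventh chord — the form found in G minor, not the diatonic vi (Em). Borrowed into G major it is written bVImaj7.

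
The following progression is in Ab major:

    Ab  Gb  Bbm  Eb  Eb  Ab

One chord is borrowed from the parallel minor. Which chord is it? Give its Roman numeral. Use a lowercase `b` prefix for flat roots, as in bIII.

In Ab major the diatonic chords are Ab, Bbm, Cm, Db, Eb, Fm, Gdim. Ab, Bbm and Eb all belong to that set. Gb (Gb–Bb–Db) is not: scale degree 7 in Ab major carries Gdim (vii°). In Ab minor the chord on that degree is Gb, so here it functions as bVII, borrowed from the parallel minor.

bVII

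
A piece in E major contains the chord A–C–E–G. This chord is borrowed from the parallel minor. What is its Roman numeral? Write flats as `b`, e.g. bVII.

The root A is the diatonic 4th degree of E major; the borrowing shows in the chord quality. A–C–E–G is a minor-seventh chord — the form found in E minor, not the diatonic IV (A). Borrowed into E major it is written iv7.

iv7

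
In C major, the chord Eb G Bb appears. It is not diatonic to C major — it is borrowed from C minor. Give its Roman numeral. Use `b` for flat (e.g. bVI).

The root Eb is the lowered 3rd scale degree — diatonically C major has E there. Eb–G–Bb is a major chord — the form found in C minor, not the diatonic iii (Em). Borrowed into C major it is written bIII.

bIII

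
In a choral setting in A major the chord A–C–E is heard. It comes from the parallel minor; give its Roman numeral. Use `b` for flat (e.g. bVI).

A is scale degree 1 in A major. Diatonically A major has A (I) on that degree; A–C–E is instead the minor chord native to A minor, so it takes the label i.

i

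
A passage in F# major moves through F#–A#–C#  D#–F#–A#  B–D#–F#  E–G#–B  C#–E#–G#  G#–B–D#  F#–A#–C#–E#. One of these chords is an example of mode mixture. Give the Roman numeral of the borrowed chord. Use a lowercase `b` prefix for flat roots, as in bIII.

The diatonic triads in F# major are F#, G#m, A#m, B, C#, D#m, E#dim. Of the given chords, F#–A#–C# = F#, D#–F#–A# = D#m, B–D#–F# = B, C#–E#–G# = C#, G#–B–D# = G#m and F#–A#–C#–E# = F#maj7 are diatonic. E–G#–B is not: scale degree 7 in F# major carries E#dim (vii°). In F# minor the chord on that degree is E, so here it functions as bVII, borrowed from the parallel minor.

bVII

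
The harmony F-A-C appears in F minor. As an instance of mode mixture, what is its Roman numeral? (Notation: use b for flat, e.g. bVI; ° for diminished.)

F is scale degree 1 in F minor. F–A–C is a major chord — the form found in F major, not the diatonic i (Fm). Borrowed into F minor it is written I.

I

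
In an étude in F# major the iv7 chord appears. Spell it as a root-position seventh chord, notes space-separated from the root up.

B D F# A

The root, B, is scale degree 4 — the same note in F# major and F# minor; only the chord quality changes. In F# minor the chord on B is B–D–F#–A.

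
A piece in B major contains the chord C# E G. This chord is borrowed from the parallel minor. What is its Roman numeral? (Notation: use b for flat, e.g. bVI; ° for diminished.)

The root C# is the diatonic 2nd degree of B major; the borrowing shows in the chord quality. C#–E–G is a diminished chord — the form found in B minor, not the diatonic ii (C#m). Borrowed into B major it is written ii°.

ii°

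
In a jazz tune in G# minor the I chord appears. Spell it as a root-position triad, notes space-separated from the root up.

G# B# D#

The root, G#, is scale degree 1 — the same note in G# minor and G# major; only the chord quality changes. Building the major chord from the parallel major on G#: G#–B#–D#.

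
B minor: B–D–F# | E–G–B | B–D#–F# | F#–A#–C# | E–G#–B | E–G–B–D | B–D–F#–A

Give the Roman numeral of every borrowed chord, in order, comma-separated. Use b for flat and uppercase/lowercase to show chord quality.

In B minor (with V from harmonic minor) the diatonic chords are Bm, C#dim, D, Em, F#, G, A. B–D–F# = Bm, E–G–B = Em, F#–A#–C# = F#, E–G–B–D = Em7 and B–D–F#–A = Bm7 are all diatonic. B–D#–F# is not: scale degree 1 in B minor carries Bm (i). In B major the chord on that degree is B, so here it functions as I, borrowed from the parallel major. E–G#–B doesn't fit — on degree 4 B minor would have Em (iv). E is the degree-4 chord of B major, so it is the borrowed IV.

I, IV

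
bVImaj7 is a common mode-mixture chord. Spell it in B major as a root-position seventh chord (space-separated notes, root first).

Scale degree 6 in B major is G#. bVImaj7 uses the lowered form, G, taken from B minor. In B minor the chord on G is G–B–D–F#.

G B D F#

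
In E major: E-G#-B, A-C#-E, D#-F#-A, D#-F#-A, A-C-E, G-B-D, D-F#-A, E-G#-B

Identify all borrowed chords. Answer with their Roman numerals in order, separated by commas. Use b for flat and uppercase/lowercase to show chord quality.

The diatonic triads in E major are E, F#m, G#m, A, B, C#m, D#dim. Of the given chords, E–G#–B = E, A–C#–E = A and D#–F#–A = D#dim are diatonic. A–C–E doesn't fit — on degree 4 E major would have A (IV). Am is the degree-4 chord of E minor, so it is the borrowed iv. G–B–D is not: scale degree 3 in E major carries G#m (iii). In E minor the chord on that degree is G, so here it functions as bIII, borrowed from the parallel minor. D–F#–A is not: scale degree 7 in E major carries D#dim (vii°). In E minor the chord on that degree is D, so here it functions as bVII, borrowed from the parallel minor.

iv, bIII, bVII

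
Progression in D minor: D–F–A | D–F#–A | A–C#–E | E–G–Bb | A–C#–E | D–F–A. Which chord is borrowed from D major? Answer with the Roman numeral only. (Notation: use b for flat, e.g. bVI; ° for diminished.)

I

D minor has the diatonic set Dm, Edim, F, Gm, A, Bb, C (with V from harmonic minor). D–F–A = Dm, A–C#–E = A and E–G–Bb = Edim are all diatonic. D–F#–A doesn't fit — on degree 1 D minor would have Dm (i). D is the degree-1 chord of D major, so it is the borrowed I.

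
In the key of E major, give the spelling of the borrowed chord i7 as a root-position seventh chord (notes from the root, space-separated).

E G B D

The root, E, is scale degree 1 — the same note in E major and E minor; only the chord quality changes. In E minor the chord on E is E–G–B–D.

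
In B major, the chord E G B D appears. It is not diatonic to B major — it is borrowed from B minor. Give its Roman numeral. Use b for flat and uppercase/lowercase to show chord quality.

iv7

The root E is the diatonic 4th degree of B major; the borrowing shows in the chord quality. The diatonic chord on degree 4 would be E (IV), but E–G–B–D is the minor-seventh chord from B minor. As a borrowed chord it is labeled iv7.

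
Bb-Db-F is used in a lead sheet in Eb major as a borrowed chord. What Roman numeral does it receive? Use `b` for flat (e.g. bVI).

Bb is scale degree 5 in Eb major. The diatonic chord on degree 5 would be Bb (V), but Bb–Db–F is the minor chord from Eb minor. As a borrowed chord it is labeled v.

v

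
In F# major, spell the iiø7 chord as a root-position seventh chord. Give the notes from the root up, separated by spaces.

G# B D F#

The root, G#, is scale degree 2 — the same note in F# major and F# minor; only the chord quality changes. Building the half-diminished-seventh chord from the parallel minor on G#: G#–B–D–F#.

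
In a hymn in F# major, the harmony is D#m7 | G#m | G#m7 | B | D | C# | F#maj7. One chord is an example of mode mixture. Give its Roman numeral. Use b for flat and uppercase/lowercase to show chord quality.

In F# major the diatonic chords are F#, G#m, A#m, B, C#, D#m, E#dim. D#m7, G#m, G#m7, B, C# and F#maj7 all belong to that set. D (D–F#–A) is not: scale degree 6 in F# major carries D#m (vi). In F# minor the chord on that degree is D, so here it functions as bVI, borrowed from the parallel minor.

bVI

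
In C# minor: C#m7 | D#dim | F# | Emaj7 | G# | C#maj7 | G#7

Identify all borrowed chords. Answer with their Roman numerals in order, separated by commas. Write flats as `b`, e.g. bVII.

IV, Imaj7

In C# minor (with V from harmonic minor) the diatonic chords are C#m, D#dim, E, F#m, G#, A, B. Of the given chords, C#m7, D#dim, Emaj7, G# and G#7 are diatonic. F# (F#–A#–C#) is not: scale degree 4 in C# minor carries F#m (iv). In C# major the chord on that degree is F#, so here it functions as IV, borrowed from the parallel major. But C#maj7 (C#–E#–G#–B#) is foreign: the diatonic i on degree 1 is C#m, whereas C#maj7 comes from C# major. It is labeled Imaj7.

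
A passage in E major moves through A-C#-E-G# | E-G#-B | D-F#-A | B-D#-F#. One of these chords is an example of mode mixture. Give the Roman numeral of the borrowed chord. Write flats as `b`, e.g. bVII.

bVII

E major has the diatonic set E, F#m, G#m, A, B, C#m, D#dim. Of the given chords, A–C#–E–G# = Amaj7, E–G#–B = E and B–D#–F# = B are diatonic. D–F#–A is not: scale degree 7 in E major carries D#dim (vii°). In E minor the chord on that degree is D, so here it functions as bVII, borrowed from the parallel minor.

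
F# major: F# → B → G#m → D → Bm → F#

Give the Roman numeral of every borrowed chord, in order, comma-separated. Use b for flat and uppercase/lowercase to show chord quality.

bVI, iv

The diatonic triads in F# major are F#, G#m, A#m, B, C#, D#m, E#dim. Of the given chords, F#, B and G#m are diatonic. D (D–F#–A) doesn't fit — on degree 6 F# major would have D#m (vi). D is the degree-6 chord of F# minor, so it is the borrowed bVI. Bm (B–D–F#) doesn't fit — on degree 4 F# major would have B (IV). Bm is the degree-4 chord of F# minor, so it is the borrowed iv.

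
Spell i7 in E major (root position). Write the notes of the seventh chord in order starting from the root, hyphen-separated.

i7 is built on scale degree 1, which is E in both E major and its parallel. In E minor the chord on E is E–G–B–D.

E-G-B-D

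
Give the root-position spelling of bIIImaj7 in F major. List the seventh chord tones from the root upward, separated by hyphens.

Ab-C-Eb-G

The root of bIIImaj7 is the lowered 3rd degree: A becomes Ab. In F minor the chord on Ab is Ab–C–Eb–G.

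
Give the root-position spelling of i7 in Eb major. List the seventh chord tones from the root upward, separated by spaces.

Eb Gb Bb Db

i7 is built on scale degree 1, which is Eb in both Eb major and its parallel. Building the minor-seventh chord from the parallel minor on Eb: Eb–Gb–Bb–Db.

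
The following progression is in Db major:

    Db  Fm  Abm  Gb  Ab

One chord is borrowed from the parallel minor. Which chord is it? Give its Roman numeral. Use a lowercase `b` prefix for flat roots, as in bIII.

Db major has the diatonic set Db, Ebm, Fm, Gb, Ab, Bbm, Cdim. Db, Fm, Gb and Ab all belong to that set. But Abm (Ab–Cb–Eb) is foreign: the diatonic V on degree 5 is Ab, whereas Abm comes from Db minor. It is labeled v.

v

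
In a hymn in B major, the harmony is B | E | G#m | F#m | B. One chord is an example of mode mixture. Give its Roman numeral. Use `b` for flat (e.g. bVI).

In B major the diatonic chords are B, C#m, D#m, E, F#, G#m, A#dim. B, E and G#m are all diatonic. But F#m (F#–A–C#) is foreign: the diatonic V on degree 5 is F#, whereas F#m comes from B minor. It is labeled v.

v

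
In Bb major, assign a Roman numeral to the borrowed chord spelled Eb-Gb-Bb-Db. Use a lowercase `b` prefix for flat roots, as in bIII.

The root Eb is the diatonic 4th degree of Bb major; the borrowing shows in the chord quality. Diatonically Bb major has Eb (IV) on that degree; Eb–Gb–Bb–Db is instead the minor-seventh chord native to Bb minor, so it takes the label iv7.

iv7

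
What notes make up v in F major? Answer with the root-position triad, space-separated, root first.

C Eb G

v is built on scale degree 5, which is C in both F major and its parallel. In F minor the chord on C is C–Eb–G.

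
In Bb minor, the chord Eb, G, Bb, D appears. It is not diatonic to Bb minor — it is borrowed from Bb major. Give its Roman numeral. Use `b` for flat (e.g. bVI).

IVmaj7

Eb is scale degree 4 in Bb minor. Eb–G–Bb–D is a major-seventh chord — the form found in Bb major, not the diatonic iv (Ebm). Borrowed into Bb minor it is written IVmaj7.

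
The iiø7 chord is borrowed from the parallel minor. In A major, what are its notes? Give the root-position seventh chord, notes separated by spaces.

B D F A

The root, B, is scale degree 2 — the same note in A major and A minor; only the chord quality changes. In A minor the chord on B is B–D–F–A.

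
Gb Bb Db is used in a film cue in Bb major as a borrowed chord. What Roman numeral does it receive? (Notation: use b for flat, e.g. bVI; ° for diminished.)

Gb is the lowered form of scale degree 6 in Bb major (the diatonic degree 6 is G). The diatonic chord on degree 6 would be Gm (vi), but Gb–Bb–Db is the major chord from Bb minor. As a borrowed chord it is labeled bVI.

bVI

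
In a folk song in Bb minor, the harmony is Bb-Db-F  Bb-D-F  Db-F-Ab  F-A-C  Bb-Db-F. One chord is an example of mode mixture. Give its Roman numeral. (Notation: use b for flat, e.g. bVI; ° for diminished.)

Bb minor has the diatonic set Bbm, Cdim, Db, Ebm, F, Gb, Ab (with V from harmonic minor). Of the given chords, Bb–Db–F = Bbm, Db–F–Ab = Db and F–A–C = F are diatonic. But Bb–D–F is foreign: the diatonic i on degree 1 is Bbm, whereas Bb comes from Bb major. It is labeled I.

I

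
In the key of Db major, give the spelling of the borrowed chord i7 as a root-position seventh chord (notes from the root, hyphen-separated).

Db-Fb-Ab-Cb

The root, Db, is scale degree 1 — the same note in Db major and Db minor; only the chord quality changes. Stacking thirds in Db minor on Db gives Db–Fb–Ab–Cb.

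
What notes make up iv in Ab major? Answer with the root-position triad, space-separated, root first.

iv is built on scale degree 4, which is Db in both Ab major and its parallel. In Ab minor the chord on Db is Db–Fb–Ab.

Db Fb Ab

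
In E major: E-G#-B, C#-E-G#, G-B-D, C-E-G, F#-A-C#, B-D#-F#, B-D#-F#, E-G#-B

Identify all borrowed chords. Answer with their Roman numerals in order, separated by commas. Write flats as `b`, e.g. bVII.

E major has the diatonic set E, F#m, G#m, A, B, C#m, D#dim. E–G#–B = E, C#–E–G# = C#m, F#–A–C# = F#m and B–D#–F# = B are all diatonic. But G–B–D is foreign: the diatonic iii on degree 3 is G#m, whereas G comes from E minor. It is labeled bIII. But C–E–G is foreign: the diatonic vi on degree 6 is C#m, whereas C comes from E minor. It is labeled bVI.

bIII, bVI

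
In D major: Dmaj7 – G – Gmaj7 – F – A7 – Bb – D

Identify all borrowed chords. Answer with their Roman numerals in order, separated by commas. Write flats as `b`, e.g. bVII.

bIII, bVI

The diatonic triads in D major are D, Em, F#m, G, A, Bm, C#dim. Dmaj7, G, Gmaj7, A7 and D all belong to that set. F (F–A–C) doesn't fit — on degree 3 D major would have F#m (iii). F is the degree-3 chord of D minor, so it is the borrowed bIII. Bb (Bb–D–F) doesn't fit — on degree 6 D major would have Bm (vi). Bb is the degree-6 chord of D minor, so it is the borrowed bVI.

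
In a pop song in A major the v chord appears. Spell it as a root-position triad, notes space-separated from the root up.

The root, E, is scale degree 5 — the same note in A major and A minor; only the chord quality changes. Building the minor chord from the parallel minor on E: E–G–B.

E G B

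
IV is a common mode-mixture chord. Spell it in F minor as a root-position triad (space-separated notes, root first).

Bb D F

The root, Bb, is scale degree 4 — the same note in F minor and F major; only the chord quality changes. In F major the chord on Bb is Bb–D–F.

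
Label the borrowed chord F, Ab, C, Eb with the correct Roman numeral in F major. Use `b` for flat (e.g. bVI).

F is scale degree 1 in F major. The diatonic chord on degree 1 would be F (I), but F–Ab–C–Eb is the minor-seventh chord from F minor. As a borrowed chord it is labeled i7.

i7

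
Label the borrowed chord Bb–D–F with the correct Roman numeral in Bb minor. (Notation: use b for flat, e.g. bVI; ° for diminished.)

I

Bb is scale degree 1 in Bb minor. The diatonic chord on degree 1 would be Bbm (i), but Bb–D–F is the major chord from Bb major. As a borrowed chord it is labeled I.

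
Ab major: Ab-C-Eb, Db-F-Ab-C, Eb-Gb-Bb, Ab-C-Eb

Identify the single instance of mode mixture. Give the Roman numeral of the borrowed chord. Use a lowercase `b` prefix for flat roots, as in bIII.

v

The diatonic triads in Ab major are Ab, Bbm, Cm, Db, Eb, Fm, Gdim. Of the given chords, Ab–C–Eb = Ab and Db–F–Ab–C = Dbmaj7 are diatonic. Eb–Gb–Bb doesn't fit — on degree 5 Ab major would have Eb (V). Ebm is the degree-5 chord of Ab minor, so it is the borrowed v.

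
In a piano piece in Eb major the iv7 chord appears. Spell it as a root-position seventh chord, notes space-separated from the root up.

Ab Cb Eb Gb

The root, Ab, is scale degree 4 — the same note in Eb major and Eb minor; only the chord quality changes. Stacking thirds in Eb minor on Ab gives Ab–Cb–Eb–Gb.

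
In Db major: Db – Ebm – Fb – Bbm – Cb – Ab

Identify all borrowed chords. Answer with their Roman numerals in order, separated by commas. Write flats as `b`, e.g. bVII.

The diatonic triads in Db major are Db, Ebm, Fm, Gb, Ab, Bbm, Cdim. Db, Ebm, Bbm and Ab all belong to that set. Fb (Fb–Ab–Cb) is not: scale degree 3 in Db major carries Fm (iii). In Db minor the chord on that degree is Fb, so here it functions as bIII, borrowed from the parallel minor. Cb (Cb–Eb–Gb) is not: scale degree 7 in Db major carries Cdim (vii°). In Db minor the chord on that degree is Cb, so here it functions as bVII, borrowed from the parallel minor.

bIII, bVII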